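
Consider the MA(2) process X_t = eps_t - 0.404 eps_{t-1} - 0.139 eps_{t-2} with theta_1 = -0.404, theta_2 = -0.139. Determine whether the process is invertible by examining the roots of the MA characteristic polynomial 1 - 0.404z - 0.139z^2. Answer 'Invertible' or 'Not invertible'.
\text{Invertible}

The MA(q) characteristic polynomial is P(z) = 1 - 0.404z - 0.139z^2.
Invertibility requires all roots to lie outside the unit circle, i.e. |z| > 1 for every root.
Set 1 + (-0.404) z + (-0.139) z^2 = 0, i.e. a z^2 + b z + c = 0 with a = -0.139, b = -0.404, c = 1.
Discriminant D = b^2 - 4ac = (-0.404)^2 - 4*(-0.139)*1 = 0.163216 - (-0.556) = 0.719216.
D >= 0, so the roots are real: z = (-b +/- sqrt(D)) / (2a) = (0.404 +/- 0.848066) / (-0.278).
  z_1 = (0.404 + 0.848066) / (-0.278) = -4.5038,   |z_1| = 4.5038.
  z_2 = (0.404 - 0.848066) / (-0.278) = 1.5974,   |z_2| = 1.5974.
Moduli of all roots: 4.5038, 1.5974.
All moduli strictly greater than 1? Yes.
Verdict: Invertible.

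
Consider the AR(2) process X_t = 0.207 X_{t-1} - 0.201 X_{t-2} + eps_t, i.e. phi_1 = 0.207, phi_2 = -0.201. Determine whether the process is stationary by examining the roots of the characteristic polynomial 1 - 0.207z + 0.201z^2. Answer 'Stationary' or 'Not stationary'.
\text{Stationary}

The AR(p) characteristic polynomial is P(z) = 1 - 0.207z + 0.201z^2.
Stationarity requires all roots to lie outside the unit circle, i.e. |z| > 1 for every root.
Set 1 + (-0.207) z + (0.201) z^2 = 0, i.e. a z^2 + b z + c = 0 with a = 0.201, b = -0.207, c = 1.
Discriminant D = b^2 - 4ac = (-0.207)^2 - 4*(0.201)*1 = 0.042849 - (0.804) = -0.761151.
D < 0, so the roots are the complex-conjugate pair z = (-b +/- i sqrt(-D)) / (2a) = 0.5149 +/- 2.1702i.
For a conjugate pair |z|^2 = z * conj(z) = (product of roots) = c/a = 1/(0.201) = 4.975124, so |z| = sqrt(4.975124) = 2.2305 for both roots.
Moduli of all roots: 2.2305, 2.2305.
All moduli strictly greater than 1? Yes.
Verdict: Stationary.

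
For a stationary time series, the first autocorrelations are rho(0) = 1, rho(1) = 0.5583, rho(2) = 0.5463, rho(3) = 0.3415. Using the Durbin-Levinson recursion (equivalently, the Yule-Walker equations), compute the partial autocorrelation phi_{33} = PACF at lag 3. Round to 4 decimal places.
\phi_{33} = -0.0819

The PACF at lag k is phi_{kk}, the last component of the solution
to the Yule-Walker system G_k phi = r_k where
  (G_k)_{ij} = rho(|i - j|), (r_k)_i = rho(i), i,j = 1..k.
Equivalently, Durbin-Levinson gives phi_{kk} iteratively:
  phi_{11} = rho(1)
  phi_{kk} = [rho(k) - sum_{j=1..k-1} phi_{k-1,j} rho(k-j)]
            / [1 - sum_{j=1..k-1} phi_{k-1,j} rho(j)],
  phi_{k,j} = phi_{k-1,j} - phi_{kk} phi_{k-1,k-j},  j = 1..k-1.
Step k = 1:
  phi_11 = rho(1) = 0.5583.
Step k = 2:
  phi_22 = [rho(2) - phi_11 rho(1)] / [1 - phi_11 rho(1)] = [0.5463 - (0.5583)(0.5583)] / [1 - (0.5583)(0.5583)]
         = 0.23460111 / 0.68830111 = 0.340841.
  Update: phi_21 = phi_11 - phi_22 phi_11 = 0.5583 - (0.340841)(0.5583) = 0.368009.
Step k = 3:
  phi_33 = [rho(3) - phi_21 rho(2) - phi_22 rho(1)] / [1 - phi_21 rho(1) - phi_22 rho(2)]
    numerator   = 0.3415 - (0.368009)(0.5463) - (0.340841)(0.5583) = -0.04983451
    denominator = 1 - (0.368009)(0.5583) - (0.340841)(0.5463) = 0.60833948
  phi_33 = -0.04983451 / 0.60833948 = -0.0819.
Therefore phi_{33} = -0.0819.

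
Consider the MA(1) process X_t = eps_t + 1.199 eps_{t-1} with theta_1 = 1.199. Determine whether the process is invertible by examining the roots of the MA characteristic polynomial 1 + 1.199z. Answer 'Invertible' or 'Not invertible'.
\text{Not invertible}

The MA(q) characteristic polynomial is P(z) = 1 + 1.199z.
Invertibility requires all roots to lie outside the unit circle, i.e. |z| > 1 for every root.
This is linear in z: 1 + (1.199) z = 0  =>  z = -1/(1.199) = -0.834028,  |z| = 0.834028.
Moduli of all roots: 0.8340.
All moduli strictly greater than 1? No.
Verdict: Not invertible.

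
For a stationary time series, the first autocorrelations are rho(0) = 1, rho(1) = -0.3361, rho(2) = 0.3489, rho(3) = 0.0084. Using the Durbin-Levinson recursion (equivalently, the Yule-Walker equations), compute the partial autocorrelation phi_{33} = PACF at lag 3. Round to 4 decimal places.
\phi_{33} = 0.2231

The PACF at lag k is phi_{kk}, the last component of the solution
to the Yule-Walker system G_k phi = r_k where
  (G_k)_{ij} = rho(|i - j|), (r_k)_i = rho(i), i,j = 1..k.
Equivalently, Durbin-Levinson gives phi_{kk} iteratively:
  phi_{11} = rho(1)
  phi_{kk} = [rho(k) - sum_{j=1..k-1} phi_{k-1,j} rho(k-j)]
            / [1 - sum_{j=1..k-1} phi_{k-1,j} rho(j)],
  phi_{k,j} = phi_{k-1,j} - phi_{kk} phi_{k-1,k-j},  j = 1..k-1.
Step k = 1:
  phi_11 = rho(1) = -0.3361.
Step k = 2:
  phi_22 = [rho(2) - phi_11 rho(1)] / [1 - phi_11 rho(1)] = [0.3489 - (-0.3361)(-0.3361)] / [1 - (-0.3361)(-0.3361)]
         = 0.23593679 / 0.88703679 = 0.265983.
  Update: phi_21 = phi_11 - phi_22 phi_11 = -0.3361 - (0.265983)(-0.3361) = -0.246703.
Step k = 3:
  phi_33 = [rho(3) - phi_21 rho(2) - phi_22 rho(1)] / [1 - phi_21 rho(1) - phi_22 rho(2)]
    numerator   = 0.0084 - (-0.246703)(0.3489) - (0.265983)(-0.3361) = 0.18387162
    denominator = 1 - (-0.246703)(-0.3361) - (0.265983)(0.3489) = 0.82428159
  phi_33 = 0.18387162 / 0.82428159 = 0.2231.
Therefore phi_{33} = 0.2231.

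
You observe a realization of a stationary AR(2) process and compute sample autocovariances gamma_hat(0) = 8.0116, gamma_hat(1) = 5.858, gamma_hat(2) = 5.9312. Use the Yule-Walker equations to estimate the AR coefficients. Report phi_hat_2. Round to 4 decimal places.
\hat\phi_{2} = 0.4420

The Yule-Walker equations for an AR(p) process read, in matrix form,
  Gamma_p phi = r_p,   with   (Gamma_p)_{ij} = gamma(|i - j|),
                       (r_p)_i = gamma(i),   i,j = 1..p.
Substitute the sample gammas (Toeplitz matrix and right-hand side of size 2):
  Gamma_p = [[8.0116, 5.858], [5.858, 8.0116]]
  r_p     = [5.858, 5.9312]
Written out:
  8.0116 phi_1 + 5.858 phi_2 = 5.858
  5.858 phi_1 + 8.0116 phi_2 = 5.9312
Solve by Cramer's rule:
  det = gamma(0)^2 - gamma(1)^2 = (8.0116)^2 - (5.858)^2 = 64.18573456 - 34.316164 = 29.86957056
  phi_hat_1 = [gamma(1) gamma(0) - gamma(1) gamma(2)] / det = [(5.858)(8.0116) - (5.858)(5.9312)] / 29.86957056 = 12.1869832 / 29.86957056 = 0.408
  phi_hat_2 = [gamma(0) gamma(2) - gamma(1)^2] / det = [(8.0116)(5.9312) - (5.858)^2] / 29.86957056 = 13.20223792 / 29.86957056 = 0.442
So phi_hat = [0.4080, 0.4420].
Therefore phi_hat_2 = 0.4420.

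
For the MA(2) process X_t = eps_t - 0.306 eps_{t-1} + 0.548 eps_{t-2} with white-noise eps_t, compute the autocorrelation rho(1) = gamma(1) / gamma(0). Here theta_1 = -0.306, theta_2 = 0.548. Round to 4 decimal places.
\rho(1) = -0.3398

For an MA(q) process with theta_0 = 1, the autocovariance is
  gamma(k) = sigma^2 * sum_{i=0..q-k} theta_i * theta_{i+k},
and rho(k) = gamma(k) / gamma(0). Sigma^2 cancels.
  numerator   = (1)*(-0.306) + (-0.306)*(0.548) = -0.473688.
  denominator = (1)^2 + (-0.306)^2 + (0.548)^2 = 1.39394.
  rho(1) = -0.473688 / 1.39394 = -0.3398.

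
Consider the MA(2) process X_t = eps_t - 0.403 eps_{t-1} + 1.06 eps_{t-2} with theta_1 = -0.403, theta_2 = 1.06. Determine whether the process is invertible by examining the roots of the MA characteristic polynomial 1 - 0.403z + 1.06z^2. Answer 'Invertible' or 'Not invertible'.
\text{Not invertible}

The MA(q) characteristic polynomial is P(z) = 1 - 0.403z + 1.06z^2.
Invertibility requires all roots to lie outside the unit circle, i.e. |z| > 1 for every root.
Set 1 + (-0.403) z + (1.06) z^2 = 0, i.e. a z^2 + b z + c = 0 with a = 1.06, b = -0.403, c = 1.
Discriminant D = b^2 - 4ac = (-0.403)^2 - 4*(1.06)*1 = 0.162409 - (4.24) = -4.077591.
D < 0, so the roots are the complex-conjugate pair z = (-b +/- i sqrt(-D)) / (2a) = 0.1901 +/- 0.9525i.
For a conjugate pair |z|^2 = z * conj(z) = (product of roots) = c/a = 1/(1.06) = 0.943396, so |z| = sqrt(0.943396) = 0.9713 for both roots.
Moduli of all roots: 0.9713, 0.9713.
All moduli strictly greater than 1? No.
Verdict: Not invertible.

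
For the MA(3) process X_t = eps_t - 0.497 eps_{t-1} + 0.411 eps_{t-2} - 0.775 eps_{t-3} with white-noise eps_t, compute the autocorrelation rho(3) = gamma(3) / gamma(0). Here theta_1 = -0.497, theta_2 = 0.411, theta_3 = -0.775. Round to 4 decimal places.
\rho(3) = -0.3843

For an MA(q) process with theta_0 = 1, the autocovariance is
  gamma(k) = sigma^2 * sum_{i=0..q-k} theta_i * theta_{i+k},
and rho(k) = gamma(k) / gamma(0). Sigma^2 cancels.
  numerator   = (1)*(-0.775) = -0.775.
  denominator = (1)^2 + (-0.497)^2 + (0.411)^2 + (-0.775)^2 = 2.016555.
  rho(3) = -0.775 / 2.016555 = -0.3843.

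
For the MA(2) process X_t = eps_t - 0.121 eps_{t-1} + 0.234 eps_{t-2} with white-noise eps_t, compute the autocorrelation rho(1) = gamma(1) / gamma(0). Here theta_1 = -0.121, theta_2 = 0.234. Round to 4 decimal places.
\rho(1) = -0.1396

For an MA(q) process with theta_0 = 1, the autocovariance is
  gamma(k) = sigma^2 * sum_{i=0..q-k} theta_i * theta_{i+k},
and rho(k) = gamma(k) / gamma(0). Sigma^2 cancels.
  numerator   = (1)*(-0.121) + (-0.121)*(0.234) = -0.149314.
  denominator = (1)^2 + (-0.121)^2 + (0.234)^2 = 1.069397.
  rho(1) = -0.149314 / 1.069397 = -0.1396.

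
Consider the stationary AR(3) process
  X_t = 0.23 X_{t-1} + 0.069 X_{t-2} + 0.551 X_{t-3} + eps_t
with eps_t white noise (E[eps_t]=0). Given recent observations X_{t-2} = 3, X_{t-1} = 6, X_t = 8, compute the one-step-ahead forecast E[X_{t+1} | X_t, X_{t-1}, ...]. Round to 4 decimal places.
E[X_{t+1} \mid \mathcal F_t] = 3.9070

For an AR(p) model X_t = c + sum_i phi_i X_{t-i} + eps_t, the
one-step-ahead conditional mean is
  E[X_{t+1} | X_t, ...] = c + sum_i phi_i X_{t+1-i}.
Substitute known values:
  E[X_{t+1} | ...] = (0.23) * (8) + (0.069) * (6) + (0.551) * (3)
                   = 3.9070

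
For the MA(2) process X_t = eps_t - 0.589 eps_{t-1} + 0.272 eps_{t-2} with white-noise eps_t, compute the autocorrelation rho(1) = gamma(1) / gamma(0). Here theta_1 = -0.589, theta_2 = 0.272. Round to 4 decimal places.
\rho(1) = -0.5273

For an MA(q) process with theta_0 = 1, the autocovariance is
  gamma(k) = sigma^2 * sum_{i=0..q-k} theta_i * theta_{i+k},
and rho(k) = gamma(k) / gamma(0). Sigma^2 cancels.
  numerator   = (1)*(-0.589) + (-0.589)*(0.272) = -0.749208.
  denominator = (1)^2 + (-0.589)^2 + (0.272)^2 = 1.420905.
  rho(1) = -0.749208 / 1.420905 = -0.5273.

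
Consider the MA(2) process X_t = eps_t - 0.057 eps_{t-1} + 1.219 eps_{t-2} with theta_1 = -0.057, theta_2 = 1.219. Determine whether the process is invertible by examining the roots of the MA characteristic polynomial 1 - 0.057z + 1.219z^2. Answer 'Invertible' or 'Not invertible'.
\text{Not invertible}

The MA(q) characteristic polynomial is P(z) = 1 - 0.057z + 1.219z^2.
Invertibility requires all roots to lie outside the unit circle, i.e. |z| > 1 for every root.
Set 1 + (-0.057) z + (1.219) z^2 = 0, i.e. a z^2 + b z + c = 0 with a = 1.219, b = -0.057, c = 1.
Discriminant D = b^2 - 4ac = (-0.057)^2 - 4*(1.219)*1 = 0.003249 - (4.876) = -4.872751.
D < 0, so the roots are the complex-conjugate pair z = (-b +/- i sqrt(-D)) / (2a) = 0.0234 +/- 0.9054i.
For a conjugate pair |z|^2 = z * conj(z) = (product of roots) = c/a = 1/(1.219) = 0.820345, so |z| = sqrt(0.820345) = 0.9057 for both roots.
Moduli of all roots: 0.9057, 0.9057.
All moduli strictly greater than 1? No.
Verdict: Not invertible.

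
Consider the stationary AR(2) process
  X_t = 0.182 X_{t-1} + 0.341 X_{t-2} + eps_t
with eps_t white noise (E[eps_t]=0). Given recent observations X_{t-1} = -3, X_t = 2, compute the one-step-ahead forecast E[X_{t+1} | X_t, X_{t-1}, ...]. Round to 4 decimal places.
E[X_{t+1} \mid \mathcal F_t] = -0.6590

For an AR(p) model X_t = c + sum_i phi_i X_{t-i} + eps_t, the
one-step-ahead conditional mean is
  E[X_{t+1} | X_t, ...] = c + sum_i phi_i X_{t+1-i}.
Substitute known values:
  E[X_{t+1} | ...] = (0.182) * (2) + (0.341) * (-3)
                   = -0.6590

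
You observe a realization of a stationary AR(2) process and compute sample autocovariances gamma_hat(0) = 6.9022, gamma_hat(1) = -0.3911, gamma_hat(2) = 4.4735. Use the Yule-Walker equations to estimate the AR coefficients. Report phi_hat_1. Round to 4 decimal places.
\hat\phi_{1} = -0.0200

The Yule-Walker equations for an AR(p) process read, in matrix form,
  Gamma_p phi = r_p,   with   (Gamma_p)_{ij} = gamma(|i - j|),
                       (r_p)_i = gamma(i),   i,j = 1..p.
Substitute the sample gammas (Toeplitz matrix and right-hand side of size 2):
  Gamma_p = [[6.9022, -0.3911], [-0.3911, 6.9022]]
  r_p     = [-0.3911, 4.4735]
Written out:
  6.9022 phi_1 - 0.3911 phi_2 = -0.3911
  -0.3911 phi_1 + 6.9022 phi_2 = 4.4735
Solve by Cramer's rule:
  det = gamma(0)^2 - gamma(1)^2 = (6.9022)^2 - (-0.3911)^2 = 47.64036484 - 0.15295921 = 47.48740563
  phi_hat_1 = [gamma(1) gamma(0) - gamma(1) gamma(2)] / det = [(-0.3911)(6.9022) - (-0.3911)(4.4735)] / 47.48740563 = -0.94986457 / 47.48740563 = -0.02
  phi_hat_2 = [gamma(0) gamma(2) - gamma(1)^2] / det = [(6.9022)(4.4735) - (-0.3911)^2] / 47.48740563 = 30.72403249 / 47.48740563 = 0.647
So phi_hat = [-0.0200, 0.6470].
Therefore phi_hat_1 = -0.0200.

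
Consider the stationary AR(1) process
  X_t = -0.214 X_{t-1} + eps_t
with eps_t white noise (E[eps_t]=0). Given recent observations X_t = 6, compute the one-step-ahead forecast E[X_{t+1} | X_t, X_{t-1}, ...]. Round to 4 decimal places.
E[X_{t+1} \mid \mathcal F_t] = -1.2840

For an AR(p) model X_t = c + sum_i phi_i X_{t-i} + eps_t, the
one-step-ahead conditional mean is
  E[X_{t+1} | X_t, ...] = c + sum_i phi_i X_{t+1-i}.
Substitute known values:
  E[X_{t+1} | ...] = (-0.214) * (6)
                   = -1.2840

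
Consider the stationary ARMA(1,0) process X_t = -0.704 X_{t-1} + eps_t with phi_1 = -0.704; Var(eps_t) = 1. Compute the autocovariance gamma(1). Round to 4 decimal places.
\gamma(1) = -1.3958

Multiply the model equation by X_{t-k} and take expectations. With theta_0 = psi_0 = 1 and psi_j the MA(infinity) weights, this gives
  gamma(k) - sum_i phi_i gamma(k-i) = c_k,
  c_k = sigma^2 * sum_{j=k..q} theta_j psi_{j-k}   (c_k = 0 for k > q),
using gamma(-m) = gamma(m).
Pure AR (q = 0): c_0 = sigma^2 = 1, c_k = 0 for k >= 1.
Equations for k = 0 and k = 1 (AR order 1):
  gamma(0) = phi_1 gamma(1) + c_0
  gamma(1) = phi_1 gamma(0) + c_1
Substituting the second into the first: gamma(0) (1 - phi_1^2) = c_0 + phi_1 c_1, so
  gamma(0) = c_0 / (1 - phi_1^2) = 1 / (1 - (-0.704)^2) = 1 / 0.504384 = 1.982616.
  gamma(1) = phi_1 gamma(0) = (-0.704)(1.982616) = -1.395762.
Therefore gamma(1) = -1.3958 (to 4 decimal places).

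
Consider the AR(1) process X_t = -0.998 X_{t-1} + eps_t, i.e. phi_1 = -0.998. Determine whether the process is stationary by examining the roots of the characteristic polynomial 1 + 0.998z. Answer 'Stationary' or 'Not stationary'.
\text{Stationary}

The AR(p) characteristic polynomial is P(z) = 1 + 0.998z.
Stationarity requires all roots to lie outside the unit circle, i.e. |z| > 1 for every root.
This is linear in z: 1 + (0.998) z = 0  =>  z = -1/(0.998) = -1.002004,  |z| = 1.002004.
Moduli of all roots: 1.0020.
All moduli strictly greater than 1? Yes.
Verdict: Stationary.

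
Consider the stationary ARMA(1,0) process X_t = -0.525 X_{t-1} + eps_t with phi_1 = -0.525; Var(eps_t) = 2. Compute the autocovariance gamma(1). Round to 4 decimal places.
\gamma(1) = -1.4495

Multiply the model equation by X_{t-k} and take expectations. With theta_0 = psi_0 = 1 and psi_j the MA(infinity) weights, this gives
  gamma(k) - sum_i phi_i gamma(k-i) = c_k,
  c_k = sigma^2 * sum_{j=k..q} theta_j psi_{j-k}   (c_k = 0 for k > q),
using gamma(-m) = gamma(m).
Pure AR (q = 0): c_0 = sigma^2 = 2, c_k = 0 for k >= 1.
Equations for k = 0 and k = 1 (AR order 1):
  gamma(0) = phi_1 gamma(1) + c_0
  gamma(1) = phi_1 gamma(0) + c_1
Substituting the second into the first: gamma(0) (1 - phi_1^2) = c_0 + phi_1 c_1, so
  gamma(0) = c_0 / (1 - phi_1^2) = 2 / (1 - (-0.525)^2) = 2 / 0.724375 = 2.761001.
  gamma(1) = phi_1 gamma(0) = (-0.525)(2.761001) = -1.449525.
Therefore gamma(1) = -1.4495 (to 4 decimal places).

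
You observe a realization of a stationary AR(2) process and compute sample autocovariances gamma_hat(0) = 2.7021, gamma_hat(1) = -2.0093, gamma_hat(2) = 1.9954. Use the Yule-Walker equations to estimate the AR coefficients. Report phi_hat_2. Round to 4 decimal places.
\hat\phi_{2} = 0.4150

The Yule-Walker equations for an AR(p) process read, in matrix form,
  Gamma_p phi = r_p,   with   (Gamma_p)_{ij} = gamma(|i - j|),
                       (r_p)_i = gamma(i),   i,j = 1..p.
Substitute the sample gammas (Toeplitz matrix and right-hand side of size 2):
  Gamma_p = [[2.7021, -2.0093], [-2.0093, 2.7021]]
  r_p     = [-2.0093, 1.9954]
Written out:
  2.7021 phi_1 - 2.0093 phi_2 = -2.0093
  -2.0093 phi_1 + 2.7021 phi_2 = 1.9954
Solve by Cramer's rule:
  det = gamma(0)^2 - gamma(1)^2 = (2.7021)^2 - (-2.0093)^2 = 7.30134441 - 4.03728649 = 3.26405792
  phi_hat_1 = [gamma(1) gamma(0) - gamma(1) gamma(2)] / det = [(-2.0093)(2.7021) - (-2.0093)(1.9954)] / 3.26405792 = -1.41997231 / 3.26405792 = -0.435
  phi_hat_2 = [gamma(0) gamma(2) - gamma(1)^2] / det = [(2.7021)(1.9954) - (-2.0093)^2] / 3.26405792 = 1.35448385 / 3.26405792 = 0.415
So phi_hat = [-0.4350, 0.4150].
Therefore phi_hat_2 = 0.4150.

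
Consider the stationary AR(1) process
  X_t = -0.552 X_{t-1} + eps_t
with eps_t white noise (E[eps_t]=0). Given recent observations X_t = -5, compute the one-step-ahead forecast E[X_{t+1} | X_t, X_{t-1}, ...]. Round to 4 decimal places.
E[X_{t+1} \mid \mathcal F_t] = 2.7600

For an AR(p) model X_t = c + sum_i phi_i X_{t-i} + eps_t, the
one-step-ahead conditional mean is
  E[X_{t+1} | X_t, ...] = c + sum_i phi_i X_{t+1-i}.
Substitute known values:
  E[X_{t+1} | ...] = (-0.552) * (-5)
                   = 2.7600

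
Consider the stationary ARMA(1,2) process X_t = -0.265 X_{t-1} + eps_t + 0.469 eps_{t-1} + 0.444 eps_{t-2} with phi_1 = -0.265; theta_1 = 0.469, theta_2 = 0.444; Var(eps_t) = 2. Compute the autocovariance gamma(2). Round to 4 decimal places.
\gamma(2) = 0.7607

Multiply the model equation by X_{t-k} and take expectations. With theta_0 = psi_0 = 1 and psi_j the MA(infinity) weights, this gives
  gamma(k) - sum_i phi_i gamma(k-i) = c_k,
  c_k = sigma^2 * sum_{j=k..q} theta_j psi_{j-k}   (c_k = 0 for k > q),
using gamma(-m) = gamma(m).
psi-weights needed (psi_j = theta_j + sum_i phi_i psi_{j-i}):
  psi_1 = theta_1 + phi_1 = 0.469 + (-0.265) = 0.204
  psi_2 = theta_2 + phi_1 psi_1 = 0.444 + (-0.265)(0.204) = 0.38994
Right-hand sides:
  c_0 = sigma^2 (1 + theta_1 psi_1 + theta_2 psi_2) = 2 * (1 + (0.469)(0.204) + (0.444)(0.38994)) = 2 * 1.268809 = 2.537619
  c_1 = sigma^2 (theta_1 + theta_2 psi_1) = 2 * (0.469 + (0.444)(0.204)) = 1.119152
  c_2 = sigma^2 theta_2 = 2 * (0.444) = 0.888
Equations for k = 0 and k = 1 (AR order 1):
  gamma(0) = phi_1 gamma(1) + c_0
  gamma(1) = phi_1 gamma(0) + c_1
Substituting the second into the first: gamma(0) (1 - phi_1^2) = c_0 + phi_1 c_1, so
  gamma(0) = (c_0 + phi_1 c_1) / (1 - phi_1^2) = (2.537619 + (-0.265)(1.119152)) / (1 - (-0.265)^2) = 2.241043 / 0.929775 = 2.410307.
  gamma(1) = phi_1 gamma(0) + c_1 = (-0.265)(2.410307) + (1.119152) = 0.480421.
For k = 2: gamma(2) = phi_1 gamma(1) + c_2
  = (-0.265)(0.480421) + (0.888) = 0.760689.
Therefore gamma(2) = 0.7607 (to 4 decimal places).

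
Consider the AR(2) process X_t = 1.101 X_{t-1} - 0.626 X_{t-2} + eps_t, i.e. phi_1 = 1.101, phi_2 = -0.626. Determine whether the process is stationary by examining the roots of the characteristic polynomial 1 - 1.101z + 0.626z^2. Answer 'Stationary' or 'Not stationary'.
\text{Stationary}

The AR(p) characteristic polynomial is P(z) = 1 - 1.101z + 0.626z^2.
Stationarity requires all roots to lie outside the unit circle, i.e. |z| > 1 for every root.
Set 1 + (-1.101) z + (0.626) z^2 = 0, i.e. a z^2 + b z + c = 0 with a = 0.626, b = -1.101, c = 1.
Discriminant D = b^2 - 4ac = (-1.101)^2 - 4*(0.626)*1 = 1.212201 - (2.504) = -1.291799.
D < 0, so the roots are the complex-conjugate pair z = (-b +/- i sqrt(-D)) / (2a) = 0.8794 +/- 0.9078i.
For a conjugate pair |z|^2 = z * conj(z) = (product of roots) = c/a = 1/(0.626) = 1.597444, so |z| = sqrt(1.597444) = 1.2639 for both roots.
Moduli of all roots: 1.2639, 1.2639.
All moduli strictly greater than 1? Yes.
Verdict: Stationary.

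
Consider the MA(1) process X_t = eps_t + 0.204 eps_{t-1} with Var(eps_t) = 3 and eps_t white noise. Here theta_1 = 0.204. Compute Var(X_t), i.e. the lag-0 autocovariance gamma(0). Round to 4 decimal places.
\gamma(0) = 3.1248

For an MA(q) process X_t = eps_t + sum_i theta_i eps_{t-i} with
Var(eps_t) = sigma^2, the variance is
  gamma(0) = sigma^2 * (1 + sum_i theta_i^2).
  sum_i theta_i^2 = (0.204)^2 = 0.041616.
  gamma(0) = 3 * (1 + 0.041616) = 3 * 1.041616 = 3.124848, which rounds to 3.1248.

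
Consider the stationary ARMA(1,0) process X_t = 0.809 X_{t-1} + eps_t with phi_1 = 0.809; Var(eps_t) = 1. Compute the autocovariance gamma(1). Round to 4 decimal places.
\gamma(1) = 2.3414

Multiply the model equation by X_{t-k} and take expectations. With theta_0 = psi_0 = 1 and psi_j the MA(infinity) weights, this gives
  gamma(k) - sum_i phi_i gamma(k-i) = c_k,
  c_k = sigma^2 * sum_{j=k..q} theta_j psi_{j-k}   (c_k = 0 for k > q),
using gamma(-m) = gamma(m).
Pure AR (q = 0): c_0 = sigma^2 = 1, c_k = 0 for k >= 1.
Equations for k = 0 and k = 1 (AR order 1):
  gamma(0) = phi_1 gamma(1) + c_0
  gamma(1) = phi_1 gamma(0) + c_1
Substituting the second into the first: gamma(0) (1 - phi_1^2) = c_0 + phi_1 c_1, so
  gamma(0) = c_0 / (1 - phi_1^2) = 1 / (1 - (0.809)^2) = 1 / 0.345519 = 2.894197.
  gamma(1) = phi_1 gamma(0) = (0.809)(2.894197) = 2.341405.
Therefore gamma(1) = 2.3414 (to 4 decimal places).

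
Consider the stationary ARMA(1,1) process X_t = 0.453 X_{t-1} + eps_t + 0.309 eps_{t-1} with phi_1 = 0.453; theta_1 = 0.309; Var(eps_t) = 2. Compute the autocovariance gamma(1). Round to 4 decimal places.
\gamma(1) = 2.1859

Multiply the model equation by X_{t-k} and take expectations. With theta_0 = psi_0 = 1 and psi_j the MA(infinity) weights, this gives
  gamma(k) - sum_i phi_i gamma(k-i) = c_k,
  c_k = sigma^2 * sum_{j=k..q} theta_j psi_{j-k}   (c_k = 0 for k > q),
using gamma(-m) = gamma(m).
psi-weights needed (psi_j = theta_j + sum_i phi_i psi_{j-i}):
  psi_1 = theta_1 + phi_1 = 0.309 + (0.453) = 0.762
Right-hand sides:
  c_0 = sigma^2 (1 + theta_1 psi_1) = 2 * (1 + (0.309)(0.762)) = 2 * 1.235458 = 2.470916
  c_1 = sigma^2 theta_1 = 2 * (0.309) = 0.618
  c_2 = 0
Equations for k = 0 and k = 1 (AR order 1):
  gamma(0) = phi_1 gamma(1) + c_0
  gamma(1) = phi_1 gamma(0) + c_1
Substituting the second into the first: gamma(0) (1 - phi_1^2) = c_0 + phi_1 c_1, so
  gamma(0) = (c_0 + phi_1 c_1) / (1 - phi_1^2) = (2.470916 + (0.453)(0.618)) / (1 - (0.453)^2) = 2.75087 / 0.794791 = 3.461124.
  gamma(1) = phi_1 gamma(0) + c_1 = (0.453)(3.461124) + (0.618) = 2.185889.
Therefore gamma(1) = 2.1859 (to 4 decimal places).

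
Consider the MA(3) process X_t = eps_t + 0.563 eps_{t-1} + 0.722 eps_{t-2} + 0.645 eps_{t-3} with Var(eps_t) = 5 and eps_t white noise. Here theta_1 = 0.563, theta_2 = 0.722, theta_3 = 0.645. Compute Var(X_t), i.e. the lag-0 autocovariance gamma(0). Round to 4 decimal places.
\gamma(0) = 11.2714

For an MA(q) process X_t = eps_t + sum_i theta_i eps_{t-i} with
Var(eps_t) = sigma^2, the variance is
  gamma(0) = sigma^2 * (1 + sum_i theta_i^2).
  sum_i theta_i^2 = (0.563)^2 + (0.722)^2 + (0.645)^2 = 0.316969 + 0.521284 + 0.416025 = 1.254278.
  gamma(0) = 5 * (1 + 1.254278) = 5 * 2.254278 = 11.27139, which rounds to 11.2714.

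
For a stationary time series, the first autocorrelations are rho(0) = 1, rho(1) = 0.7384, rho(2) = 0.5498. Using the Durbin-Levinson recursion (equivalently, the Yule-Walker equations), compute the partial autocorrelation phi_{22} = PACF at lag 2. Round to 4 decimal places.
\phi_{22} = 0.0100

The PACF at lag k is phi_{kk}, the last component of the solution
to the Yule-Walker system G_k phi = r_k where
  (G_k)_{ij} = rho(|i - j|), (r_k)_i = rho(i), i,j = 1..k.
Equivalently, Durbin-Levinson gives phi_{kk} iteratively:
  phi_{11} = rho(1)
  phi_{kk} = [rho(k) - sum_{j=1..k-1} phi_{k-1,j} rho(k-j)]
            / [1 - sum_{j=1..k-1} phi_{k-1,j} rho(j)],
  phi_{k,j} = phi_{k-1,j} - phi_{kk} phi_{k-1,k-j},  j = 1..k-1.
Step k = 1:
  phi_11 = rho(1) = 0.7384.
Step k = 2:
  phi_22 = [rho(2) - phi_11 rho(1)] / [1 - phi_11 rho(1)] = [0.5498 - (0.7384)(0.7384)] / [1 - (0.7384)(0.7384)]
         = 0.00456544 / 0.45476544 = 0.01.
Therefore phi_{22} = 0.0100.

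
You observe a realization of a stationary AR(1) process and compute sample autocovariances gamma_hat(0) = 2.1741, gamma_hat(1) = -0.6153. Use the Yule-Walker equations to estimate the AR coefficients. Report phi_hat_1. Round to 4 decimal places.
\hat\phi_{1} = -0.2830

The Yule-Walker equations for an AR(p) process read, in matrix form,
  Gamma_p phi = r_p,   with   (Gamma_p)_{ij} = gamma(|i - j|),
                       (r_p)_i = gamma(i),   i,j = 1..p.
Substitute the sample gammas (Toeplitz matrix and right-hand side of size 1):
  Gamma_p = [[2.1741]]
  r_p     = [-0.6153]
With p = 1 this is the single equation gamma(0) phi_1 = gamma(1):
  phi_hat_1 = gamma(1) / gamma(0) = -0.6153 / 2.1741 = -0.2830.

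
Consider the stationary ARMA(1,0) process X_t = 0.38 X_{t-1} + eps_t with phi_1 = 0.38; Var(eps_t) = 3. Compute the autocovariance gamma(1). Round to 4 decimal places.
\gamma(1) = 1.3324

Multiply the model equation by X_{t-k} and take expectations. With theta_0 = psi_0 = 1 and psi_j the MA(infinity) weights, this gives
  gamma(k) - sum_i phi_i gamma(k-i) = c_k,
  c_k = sigma^2 * sum_{j=k..q} theta_j psi_{j-k}   (c_k = 0 for k > q),
using gamma(-m) = gamma(m).
Pure AR (q = 0): c_0 = sigma^2 = 3, c_k = 0 for k >= 1.
Equations for k = 0 and k = 1 (AR order 1):
  gamma(0) = phi_1 gamma(1) + c_0
  gamma(1) = phi_1 gamma(0) + c_1
Substituting the second into the first: gamma(0) (1 - phi_1^2) = c_0 + phi_1 c_1, so
  gamma(0) = c_0 / (1 - phi_1^2) = 3 / (1 - (0.38)^2) = 3 / 0.8556 = 3.506311.
  gamma(1) = phi_1 gamma(0) = (0.38)(3.506311) = 1.332398.
Therefore gamma(1) = 1.3324 (to 4 decimal places).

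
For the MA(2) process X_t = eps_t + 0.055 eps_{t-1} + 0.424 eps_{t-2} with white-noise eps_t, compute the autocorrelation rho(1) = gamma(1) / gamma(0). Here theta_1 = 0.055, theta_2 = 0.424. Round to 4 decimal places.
\rho(1) = 0.0662

For an MA(q) process with theta_0 = 1, the autocovariance is
  gamma(k) = sigma^2 * sum_{i=0..q-k} theta_i * theta_{i+k},
and rho(k) = gamma(k) / gamma(0). Sigma^2 cancels.
  numerator   = (1)*(0.055) + (0.055)*(0.424) = 0.07832.
  denominator = (1)^2 + (0.055)^2 + (0.424)^2 = 1.182801.
  rho(1) = 0.07832 / 1.182801 = 0.0662.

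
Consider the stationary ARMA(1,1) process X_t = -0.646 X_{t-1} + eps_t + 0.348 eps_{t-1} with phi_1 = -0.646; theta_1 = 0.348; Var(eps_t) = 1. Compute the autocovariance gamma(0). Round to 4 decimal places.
\gamma(0) = 1.1524

Multiply the model equation by X_{t-k} and take expectations. With theta_0 = psi_0 = 1 and psi_j the MA(infinity) weights, this gives
  gamma(k) - sum_i phi_i gamma(k-i) = c_k,
  c_k = sigma^2 * sum_{j=k..q} theta_j psi_{j-k}   (c_k = 0 for k > q),
using gamma(-m) = gamma(m).
psi-weights needed (psi_j = theta_j + sum_i phi_i psi_{j-i}):
  psi_1 = theta_1 + phi_1 = 0.348 + (-0.646) = -0.298
Right-hand sides:
  c_0 = sigma^2 (1 + theta_1 psi_1) = 1 * (1 + (0.348)(-0.298)) = 1 * 0.896296 = 0.896296
  c_1 = sigma^2 theta_1 = 1 * (0.348) = 0.348
  c_2 = 0
Equations for k = 0 and k = 1 (AR order 1):
  gamma(0) = phi_1 gamma(1) + c_0
  gamma(1) = phi_1 gamma(0) + c_1
Substituting the second into the first: gamma(0) (1 - phi_1^2) = c_0 + phi_1 c_1, so
  gamma(0) = (c_0 + phi_1 c_1) / (1 - phi_1^2) = (0.896296 + (-0.646)(0.348)) / (1 - (-0.646)^2) = 0.671488 / 0.582684 = 1.152405.
Therefore gamma(0) = 1.1524 (to 4 decimal places).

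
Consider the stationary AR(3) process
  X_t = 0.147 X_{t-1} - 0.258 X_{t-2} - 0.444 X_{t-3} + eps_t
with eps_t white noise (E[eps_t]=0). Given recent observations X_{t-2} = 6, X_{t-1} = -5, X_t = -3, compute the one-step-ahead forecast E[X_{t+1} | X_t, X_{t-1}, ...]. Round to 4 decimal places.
E[X_{t+1} \mid \mathcal F_t] = -1.8150

For an AR(p) model X_t = c + sum_i phi_i X_{t-i} + eps_t, the
one-step-ahead conditional mean is
  E[X_{t+1} | X_t, ...] = c + sum_i phi_i X_{t+1-i}.
Substitute known values:
  E[X_{t+1} | ...] = (0.147) * (-3) + (-0.258) * (-5) + (-0.444) * (6)
                   = -1.8150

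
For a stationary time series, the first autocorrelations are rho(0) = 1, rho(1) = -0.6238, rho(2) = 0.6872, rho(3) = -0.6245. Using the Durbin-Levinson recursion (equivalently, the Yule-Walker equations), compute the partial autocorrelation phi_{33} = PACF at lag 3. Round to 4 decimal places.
\phi_{33} = -0.2162

The PACF at lag k is phi_{kk}, the last component of the solution
to the Yule-Walker system G_k phi = r_k where
  (G_k)_{ij} = rho(|i - j|), (r_k)_i = rho(i), i,j = 1..k.
Equivalently, Durbin-Levinson gives phi_{kk} iteratively:
  phi_{11} = rho(1)
  phi_{kk} = [rho(k) - sum_{j=1..k-1} phi_{k-1,j} rho(k-j)]
            / [1 - sum_{j=1..k-1} phi_{k-1,j} rho(j)],
  phi_{k,j} = phi_{k-1,j} - phi_{kk} phi_{k-1,k-j},  j = 1..k-1.
Step k = 1:
  phi_11 = rho(1) = -0.6238.
Step k = 2:
  phi_22 = [rho(2) - phi_11 rho(1)] / [1 - phi_11 rho(1)] = [0.6872 - (-0.6238)(-0.6238)] / [1 - (-0.6238)(-0.6238)]
         = 0.29807356 / 0.61087356 = 0.487946.
  Update: phi_21 = phi_11 - phi_22 phi_11 = -0.6238 - (0.487946)(-0.6238) = -0.319419.
Step k = 3:
  phi_33 = [rho(3) - phi_21 rho(2) - phi_22 rho(1)] / [1 - phi_21 rho(1) - phi_22 rho(2)]
    numerator   = -0.6245 - (-0.319419)(0.6872) - (0.487946)(-0.6238) = -0.10061427
    denominator = 1 - (-0.319419)(-0.6238) - (0.487946)(0.6872) = 0.46542964
  phi_33 = -0.10061427 / 0.46542964 = -0.2162.
Therefore phi_{33} = -0.2162.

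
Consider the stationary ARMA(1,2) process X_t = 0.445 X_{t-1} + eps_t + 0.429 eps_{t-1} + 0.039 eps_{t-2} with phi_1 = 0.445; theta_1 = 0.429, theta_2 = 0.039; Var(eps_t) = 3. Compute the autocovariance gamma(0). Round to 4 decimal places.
\gamma(0) = 5.9767

Multiply the model equation by X_{t-k} and take expectations. With theta_0 = psi_0 = 1 and psi_j the MA(infinity) weights, this gives
  gamma(k) - sum_i phi_i gamma(k-i) = c_k,
  c_k = sigma^2 * sum_{j=k..q} theta_j psi_{j-k}   (c_k = 0 for k > q),
using gamma(-m) = gamma(m).
psi-weights needed (psi_j = theta_j + sum_i phi_i psi_{j-i}):
  psi_1 = theta_1 + phi_1 = 0.429 + (0.445) = 0.874
  psi_2 = theta_2 + phi_1 psi_1 = 0.039 + (0.445)(0.874) = 0.42793
Right-hand sides:
  c_0 = sigma^2 (1 + theta_1 psi_1 + theta_2 psi_2) = 3 * (1 + (0.429)(0.874) + (0.039)(0.42793)) = 3 * 1.391635 = 4.174906
  c_1 = sigma^2 (theta_1 + theta_2 psi_1) = 3 * (0.429 + (0.039)(0.874)) = 1.389258
  c_2 = sigma^2 theta_2 = 3 * (0.039) = 0.117
Equations for k = 0 and k = 1 (AR order 1):
  gamma(0) = phi_1 gamma(1) + c_0
  gamma(1) = phi_1 gamma(0) + c_1
Substituting the second into the first: gamma(0) (1 - phi_1^2) = c_0 + phi_1 c_1, so
  gamma(0) = (c_0 + phi_1 c_1) / (1 - phi_1^2) = (4.174906 + (0.445)(1.389258)) / (1 - (0.445)^2) = 4.793126 / 0.801975 = 5.976652.
Therefore gamma(0) = 5.9767 (to 4 decimal places).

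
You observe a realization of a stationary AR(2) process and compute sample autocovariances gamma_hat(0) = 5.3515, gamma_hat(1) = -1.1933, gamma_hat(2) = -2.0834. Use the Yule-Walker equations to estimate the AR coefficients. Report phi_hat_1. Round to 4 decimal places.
\hat\phi_{1} = -0.3260

The Yule-Walker equations for an AR(p) process read, in matrix form,
  Gamma_p phi = r_p,   with   (Gamma_p)_{ij} = gamma(|i - j|),
                       (r_p)_i = gamma(i),   i,j = 1..p.
Substitute the sample gammas (Toeplitz matrix and right-hand side of size 2):
  Gamma_p = [[5.3515, -1.1933], [-1.1933, 5.3515]]
  r_p     = [-1.1933, -2.0834]
Written out:
  5.3515 phi_1 - 1.1933 phi_2 = -1.1933
  -1.1933 phi_1 + 5.3515 phi_2 = -2.0834
Solve by Cramer's rule:
  det = gamma(0)^2 - gamma(1)^2 = (5.3515)^2 - (-1.1933)^2 = 28.63855225 - 1.42396489 = 27.21458736
  phi_hat_1 = [gamma(1) gamma(0) - gamma(1) gamma(2)] / det = [(-1.1933)(5.3515) - (-1.1933)(-2.0834)] / 27.21458736 = -8.87206617 / 27.21458736 = -0.326
  phi_hat_2 = [gamma(0) gamma(2) - gamma(1)^2] / det = [(5.3515)(-2.0834) - (-1.1933)^2] / 27.21458736 = -12.57327999 / 27.21458736 = -0.462
So phi_hat = [-0.3260, -0.4620].
Therefore phi_hat_1 = -0.3260.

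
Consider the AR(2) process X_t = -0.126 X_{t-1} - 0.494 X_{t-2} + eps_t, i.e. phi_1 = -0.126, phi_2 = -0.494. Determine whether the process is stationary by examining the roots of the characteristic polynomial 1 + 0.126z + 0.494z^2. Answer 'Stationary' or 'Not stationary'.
\text{Stationary}

The AR(p) characteristic polynomial is P(z) = 1 + 0.126z + 0.494z^2.
Stationarity requires all roots to lie outside the unit circle, i.e. |z| > 1 for every root.
Set 1 + (0.126) z + (0.494) z^2 = 0, i.e. a z^2 + b z + c = 0 with a = 0.494, b = 0.126, c = 1.
Discriminant D = b^2 - 4ac = (0.126)^2 - 4*(0.494)*1 = 0.015876 - (1.976) = -1.960124.
D < 0, so the roots are the complex-conjugate pair z = (-b +/- i sqrt(-D)) / (2a) = -0.1275 +/- 1.417i.
For a conjugate pair |z|^2 = z * conj(z) = (product of roots) = c/a = 1/(0.494) = 2.024291, so |z| = sqrt(2.024291) = 1.4228 for both roots.
Moduli of all roots: 1.4228, 1.4228.
All moduli strictly greater than 1? Yes.
Verdict: Stationary.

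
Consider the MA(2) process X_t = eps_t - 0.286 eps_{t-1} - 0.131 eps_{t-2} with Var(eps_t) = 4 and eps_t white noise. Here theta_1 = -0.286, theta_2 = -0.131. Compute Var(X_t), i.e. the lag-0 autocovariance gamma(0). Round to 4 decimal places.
\gamma(0) = 4.3958

For an MA(q) process X_t = eps_t + sum_i theta_i eps_{t-i} with
Var(eps_t) = sigma^2, the variance is
  gamma(0) = sigma^2 * (1 + sum_i theta_i^2).
  sum_i theta_i^2 = (-0.286)^2 + (-0.131)^2 = 0.081796 + 0.017161 = 0.098957.
  gamma(0) = 4 * (1 + 0.098957) = 4 * 1.098957 = 4.395828, which rounds to 4.3958.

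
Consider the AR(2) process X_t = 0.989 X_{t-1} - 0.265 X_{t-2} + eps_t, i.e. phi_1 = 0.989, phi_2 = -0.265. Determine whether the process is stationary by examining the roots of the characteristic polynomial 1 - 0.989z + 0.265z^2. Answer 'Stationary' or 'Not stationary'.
\text{Stationary}

The AR(p) characteristic polynomial is P(z) = 1 - 0.989z + 0.265z^2.
Stationarity requires all roots to lie outside the unit circle, i.e. |z| > 1 for every root.
Set 1 + (-0.989) z + (0.265) z^2 = 0, i.e. a z^2 + b z + c = 0 with a = 0.265, b = -0.989, c = 1.
Discriminant D = b^2 - 4ac = (-0.989)^2 - 4*(0.265)*1 = 0.978121 - (1.06) = -0.081879.
D < 0, so the roots are the complex-conjugate pair z = (-b +/- i sqrt(-D)) / (2a) = 1.866 +/- 0.5399i.
For a conjugate pair |z|^2 = z * conj(z) = (product of roots) = c/a = 1/(0.265) = 3.773585, so |z| = sqrt(3.773585) = 1.9426 for both roots.
Moduli of all roots: 1.9426, 1.9426.
All moduli strictly greater than 1? Yes.
Verdict: Stationary.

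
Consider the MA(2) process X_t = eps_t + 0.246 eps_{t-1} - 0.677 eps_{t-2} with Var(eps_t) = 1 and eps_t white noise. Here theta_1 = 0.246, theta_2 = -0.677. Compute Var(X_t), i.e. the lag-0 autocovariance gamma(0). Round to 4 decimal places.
\gamma(0) = 1.5188

For an MA(q) process X_t = eps_t + sum_i theta_i eps_{t-i} with
Var(eps_t) = sigma^2, the variance is
  gamma(0) = sigma^2 * (1 + sum_i theta_i^2).
  sum_i theta_i^2 = (0.246)^2 + (-0.677)^2 = 0.060516 + 0.458329 = 0.518845.
  gamma(0) = 1 * (1 + 0.518845) = 1 * 1.518845 = 1.518845, which rounds to 1.5188.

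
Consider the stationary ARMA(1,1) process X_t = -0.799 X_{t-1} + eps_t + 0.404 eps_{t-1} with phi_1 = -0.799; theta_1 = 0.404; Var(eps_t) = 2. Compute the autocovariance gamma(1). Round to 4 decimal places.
\gamma(1) = -1.4795

Multiply the model equation by X_{t-k} and take expectations. With theta_0 = psi_0 = 1 and psi_j the MA(infinity) weights, this gives
  gamma(k) - sum_i phi_i gamma(k-i) = c_k,
  c_k = sigma^2 * sum_{j=k..q} theta_j psi_{j-k}   (c_k = 0 for k > q),
using gamma(-m) = gamma(m).
psi-weights needed (psi_j = theta_j + sum_i phi_i psi_{j-i}):
  psi_1 = theta_1 + phi_1 = 0.404 + (-0.799) = -0.395
Right-hand sides:
  c_0 = sigma^2 (1 + theta_1 psi_1) = 2 * (1 + (0.404)(-0.395)) = 2 * 0.84042 = 1.68084
  c_1 = sigma^2 theta_1 = 2 * (0.404) = 0.808
  c_2 = 0
Equations for k = 0 and k = 1 (AR order 1):
  gamma(0) = phi_1 gamma(1) + c_0
  gamma(1) = phi_1 gamma(0) + c_1
Substituting the second into the first: gamma(0) (1 - phi_1^2) = c_0 + phi_1 c_1, so
  gamma(0) = (c_0 + phi_1 c_1) / (1 - phi_1^2) = (1.68084 + (-0.799)(0.808)) / (1 - (-0.799)^2) = 1.035248 / 0.361599 = 2.862973.
  gamma(1) = phi_1 gamma(0) + c_1 = (-0.799)(2.862973) + (0.808) = -1.479515.
Therefore gamma(1) = -1.4795 (to 4 decimal places).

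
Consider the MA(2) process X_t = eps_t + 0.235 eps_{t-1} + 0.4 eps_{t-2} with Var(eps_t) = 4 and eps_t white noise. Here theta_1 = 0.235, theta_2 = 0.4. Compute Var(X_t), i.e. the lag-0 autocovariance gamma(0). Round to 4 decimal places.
\gamma(0) = 4.8609

For an MA(q) process X_t = eps_t + sum_i theta_i eps_{t-i} with
Var(eps_t) = sigma^2, the variance is
  gamma(0) = sigma^2 * (1 + sum_i theta_i^2).
  sum_i theta_i^2 = (0.235)^2 + (0.4)^2 = 0.055225 + 0.16 = 0.215225.
  gamma(0) = 4 * (1 + 0.215225) = 4 * 1.215225 = 4.8609.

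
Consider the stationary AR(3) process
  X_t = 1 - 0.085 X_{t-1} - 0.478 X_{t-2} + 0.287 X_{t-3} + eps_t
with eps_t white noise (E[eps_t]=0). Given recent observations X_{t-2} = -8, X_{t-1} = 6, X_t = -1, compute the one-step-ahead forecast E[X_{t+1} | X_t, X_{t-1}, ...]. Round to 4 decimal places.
E[X_{t+1} \mid \mathcal F_t] = -4.0790

For an AR(p) model X_t = c + sum_i phi_i X_{t-i} + eps_t, the
one-step-ahead conditional mean is
  E[X_{t+1} | X_t, ...] = c + sum_i phi_i X_{t+1-i}.
Substitute known values:
  E[X_{t+1} | ...] = 1 + (-0.085) * (-1) + (-0.478) * (6) + (0.287) * (-8)
                   = -4.0790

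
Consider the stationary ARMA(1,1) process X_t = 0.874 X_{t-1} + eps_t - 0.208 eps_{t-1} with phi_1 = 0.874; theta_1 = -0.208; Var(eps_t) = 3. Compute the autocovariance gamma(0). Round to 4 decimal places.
\gamma(0) = 8.6355

Multiply the model equation by X_{t-k} and take expectations. With theta_0 = psi_0 = 1 and psi_j the MA(infinity) weights, this gives
  gamma(k) - sum_i phi_i gamma(k-i) = c_k,
  c_k = sigma^2 * sum_{j=k..q} theta_j psi_{j-k}   (c_k = 0 for k > q),
using gamma(-m) = gamma(m).
psi-weights needed (psi_j = theta_j + sum_i phi_i psi_{j-i}):
  psi_1 = theta_1 + phi_1 = -0.208 + (0.874) = 0.666
Right-hand sides:
  c_0 = sigma^2 (1 + theta_1 psi_1) = 3 * (1 + (-0.208)(0.666)) = 3 * 0.861472 = 2.584416
  c_1 = sigma^2 theta_1 = 3 * (-0.208) = -0.624
  c_2 = 0
Equations for k = 0 and k = 1 (AR order 1):
  gamma(0) = phi_1 gamma(1) + c_0
  gamma(1) = phi_1 gamma(0) + c_1
Substituting the second into the first: gamma(0) (1 - phi_1^2) = c_0 + phi_1 c_1, so
  gamma(0) = (c_0 + phi_1 c_1) / (1 - phi_1^2) = (2.584416 + (0.874)(-0.624)) / (1 - (0.874)^2) = 2.03904 / 0.236124 = 8.635463.
Therefore gamma(0) = 8.6355 (to 4 decimal places).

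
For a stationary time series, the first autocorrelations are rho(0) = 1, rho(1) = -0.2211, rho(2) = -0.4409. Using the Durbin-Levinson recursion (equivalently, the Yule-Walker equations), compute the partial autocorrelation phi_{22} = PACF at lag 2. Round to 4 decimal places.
\phi_{22} = -0.5150

The PACF at lag k is phi_{kk}, the last component of the solution
to the Yule-Walker system G_k phi = r_k where
  (G_k)_{ij} = rho(|i - j|), (r_k)_i = rho(i), i,j = 1..k.
Equivalently, Durbin-Levinson gives phi_{kk} iteratively:
  phi_{11} = rho(1)
  phi_{kk} = [rho(k) - sum_{j=1..k-1} phi_{k-1,j} rho(k-j)]
            / [1 - sum_{j=1..k-1} phi_{k-1,j} rho(j)],
  phi_{k,j} = phi_{k-1,j} - phi_{kk} phi_{k-1,k-j},  j = 1..k-1.
Step k = 1:
  phi_11 = rho(1) = -0.2211.
Step k = 2:
  phi_22 = [rho(2) - phi_11 rho(1)] / [1 - phi_11 rho(1)] = [-0.4409 - (-0.2211)(-0.2211)] / [1 - (-0.2211)(-0.2211)]
         = -0.48978521 / 0.95111479 = -0.515.
Therefore phi_{22} = -0.5150.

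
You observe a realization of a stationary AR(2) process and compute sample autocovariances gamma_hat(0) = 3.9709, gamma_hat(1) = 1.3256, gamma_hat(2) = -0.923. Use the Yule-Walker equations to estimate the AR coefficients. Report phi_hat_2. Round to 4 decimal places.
\hat\phi_{2} = -0.3870

The Yule-Walker equations for an AR(p) process read, in matrix form,
  Gamma_p phi = r_p,   with   (Gamma_p)_{ij} = gamma(|i - j|),
                       (r_p)_i = gamma(i),   i,j = 1..p.
Substitute the sample gammas (Toeplitz matrix and right-hand side of size 2):
  Gamma_p = [[3.9709, 1.3256], [1.3256, 3.9709]]
  r_p     = [1.3256, -0.923]
Written out:
  3.9709 phi_1 + 1.3256 phi_2 = 1.3256
  1.3256 phi_1 + 3.9709 phi_2 = -0.923
Solve by Cramer's rule:
  det = gamma(0)^2 - gamma(1)^2 = (3.9709)^2 - (1.3256)^2 = 15.76804681 - 1.75721536 = 14.01083145
  phi_hat_1 = [gamma(1) gamma(0) - gamma(1) gamma(2)] / det = [(1.3256)(3.9709) - (1.3256)(-0.923)] / 14.01083145 = 6.48735384 / 14.01083145 = 0.463
  phi_hat_2 = [gamma(0) gamma(2) - gamma(1)^2] / det = [(3.9709)(-0.923) - (1.3256)^2] / 14.01083145 = -5.42235606 / 14.01083145 = -0.387
So phi_hat = [0.4630, -0.3870].
Therefore phi_hat_2 = -0.3870.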